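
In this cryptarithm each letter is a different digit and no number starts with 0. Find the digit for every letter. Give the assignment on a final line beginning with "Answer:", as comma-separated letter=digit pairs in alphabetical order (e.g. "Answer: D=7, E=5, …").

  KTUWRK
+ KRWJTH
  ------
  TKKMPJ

Step 1. [col 1: K + H ≡ J (mod 10)] column 1 (K + H ≡ J (mod 10), carry-in 0) doesn't pin J yet; pick J=5 and continue ⇒ J=5.
Step 2. [col 1: K + H ≡ J (mod 10)] several values work for H in column 1 (K + H ≡ J (mod 10), carry-in 0); try H=4 ⇒ H=4.
Step 3. [col 1: K + H ≡ J (mod 10)] from column 1 (H=4, J=5, carry-in 0, digits 4,5 already taken and all letters distinct): K must equal 1 ⇒ K=1.
Step 4. [col 2: R + T ≡ P (mod 10)] several values work for P in column 2 (R + T ≡ P (mod 10), carry-in 0); try P=0. So P=0.
Step 5. [col 2: R + T ≡ P (mod 10)] R=7 is one option consistent with column 2 (R + T ≡ P (mod 10), carry-in 0) — take it, so R=7.
Step 6. [col 2: R + T ≡ P (mod 10)] from column 2 (R=7, P=0, carry-in 0, digits 0,1,4,5,7 already taken and all letters distinct): T must equal 3 ⇒ T=3.
Step 7. [col 3: W + J ≡ M (mod 10)] column 3 (W + J ≡ M (mod 10), carry-in 1) doesn't pin W yet; pick W=2 and continue. So W=2.
Step 8. [col 3: W + J ≡ M (mod 10)] column 3 reads W+J+carry(1)=M with W=2, J=5; with digits 0,1,2,3,4,5,7 already taken and all letters distinct, the only value for M is 8, so M=8.
Step 9. [col 4: U + W ≡ K (mod 10)] in column 4 we have U+W≡K with carry-in 0; given W=2, K=1 and digits 0,1,2,3,4,5,7,8 already taken and all letters distinct, that pins U to 9. So U=9.

Answer: H=4, J=5, K=1, M=8, P=0, R=7, T=3, U=9, W=2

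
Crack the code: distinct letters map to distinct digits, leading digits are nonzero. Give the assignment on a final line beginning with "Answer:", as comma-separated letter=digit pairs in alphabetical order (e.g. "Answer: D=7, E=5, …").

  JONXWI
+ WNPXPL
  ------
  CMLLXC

Step 1. [col 1: I + L ≡ C (mod 10)] C=9 is one option consistent with column 1 (I + L ≡ C (mod 10), carry-in 0) — take it, so C=9.
Step 2. [col 1: I + L ≡ C (mod 10)] L=1 is one option consistent with column 1 (I + L ≡ C (mod 10), carry-in 0) — take it. So L=1.
Step 3. [col 1: I + L ≡ C (mod 10)] column 1: given L=1, C=9, carry-in 0, and digits 1,9 already taken and all letters distinct, I+L≡C (mod 10) forces I=8, so I=8.
Step 4. [col 2: W + P ≡ X (mod 10)] no forcing yet in column 2 (carry-in 0); P=4 is free and consistent — try it ⇒ P=4.
Step 5. [col 2: W + P ≡ X (mod 10)] no forcing yet in column 2 (carry-in 0); W=6 is free and consistent — try it ⇒ W=6.
Step 6. [col 2: W + P ≡ X (mod 10)] from column 2 (W=6, P=4, carry-in 0, digits 1,4,6,8,9 already taken and all letters distinct): X must equal 0. So X=0.
Step 7. [col 4: N + P ≡ L (mod 10)] column 4 reads N+P+carry(0)=L with P=4, L=1; with digits 0,1,4,6,8,9 already taken and all letters distinct, the only value for N is 7, so N=7.
Step 8. [col 5: O + N ≡ M (mod 10)] from column 5 (N=7, carry-in 1, digits 0,1,4,6,7,8,9 already taken and all letters distinct): O must equal 5. So O=5.
Step 9. [col 5: O + N ≡ M (mod 10)] column 5 reads O+N+carry(1)=M with O=5, N=7; with digits 0,1,4,5,6,7,8,9 already taken and all letters distinct, the only value for M is 3 ⇒ M=3.
Step 10. [col 6: J + W ≡ C (mod 10)] column 6: given W=6, C=9, carry-in 1, and digits 0,1,3,4,5,6,7,8,9 already taken and all letters distinct, J+W≡C (mod 10) forces J=2, so J=2.

Answer: C=9, I=8, J=2, L=1, M=3, N=7, O=5, P=4, W=6, X=0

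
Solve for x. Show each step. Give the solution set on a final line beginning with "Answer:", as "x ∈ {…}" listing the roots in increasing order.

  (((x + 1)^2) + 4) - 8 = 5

Step 1. [(((x + 1)^2) + 4) - 8 = 5] 8 comes off first (add 8). So sub: ((x + 1)^2) + 4 = 13.
Step 2. [((x + 1)^2) + 4 = 13] peel the +4: subtract 4 from each side. So sub: (x + 1)^2 = 9.
Step 3. [(x + 1)^2 = 9] √ both sides: 9 ≥ 0 gives two branches. So sqrt: x + 1 = 3 or -3.
Step 4. [x + 1 = 3 or -3] 1 comes off first (subtract 1). So sub: x = 2 or -4.

Answer: x ∈ {-4, 2}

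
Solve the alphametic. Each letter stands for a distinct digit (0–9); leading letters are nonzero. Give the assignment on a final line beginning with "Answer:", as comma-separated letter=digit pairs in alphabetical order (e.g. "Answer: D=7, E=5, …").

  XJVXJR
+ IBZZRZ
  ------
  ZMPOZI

Step 1. [col 1: R + Z ≡ I (mod 10)] no forcing yet in column 1 (carry-in 0); Z=8 is free and consistent — try it. So Z=8.
Step 2. [col 1: R + Z ≡ I (mod 10)] no forcing yet in column 1 (carry-in 0); R=3 is free and consistent — try it ⇒ R=3.
Step 3. [col 1: R + Z ≡ I (mod 10)] column 1 reads R+Z+carry(0)=I with R=3, Z=8; with digits 3,8 already taken and all letters distinct, the only value for I is 1 ⇒ I=1.
Step 4. [col 2: J + R ≡ Z (mod 10)] in column 2 we have J+R≡Z with carry-in 1; given R=3, Z=8 and digits 1,3,8 already taken and all letters distinct, that pins J to 4. So J=4.
Step 5. [col 3: X + Z ≡ O (mod 10)] column 3 (X + Z ≡ O (mod 10), carry-in 0) doesn't pin O yet; pick O=5 and continue, so O=5.
Step 6. [col 3: X + Z ≡ O (mod 10)] from column 3 (Z=8, O=5, carry-in 0, digits 1,3,4,5,8 already taken and all letters distinct): X must equal 7. So X=7.
Step 7. [col 4: V + Z ≡ P (mod 10)] column 4: given Z=8, carry-in 1, and digits 1,3,4,5,7,8 already taken and all letters distinct, V+Z≡P (mod 10) forces P=9. So P=9.
Step 8. [col 4: V + Z ≡ P (mod 10)] column 4 reads V+Z+carry(1)=P with Z=8, P=9; with digits 1,3,4,5,7,8,9 already taken and all letters distinct, the only value for V is 0, so V=0.
Step 9. [col 5: J + B ≡ M (mod 10)] from column 5 (J=4, carry-in 0, digits 0,1,3,4,5,7,8,9 already taken and all letters distinct): B must equal 2, so B=2.
Step 10. [col 5: J + B ≡ M (mod 10)] in column 5 we have J+B≡M with carry-in 0; given J=4, B=2 and digits 0,1,2,3,4,5,7,8,9 already taken and all letters distinct, that pins M to 6. So M=6.

Answer: B=2, I=1, J=4, M=6, O=5, P=9, R=3, V=0, X=7, Z=8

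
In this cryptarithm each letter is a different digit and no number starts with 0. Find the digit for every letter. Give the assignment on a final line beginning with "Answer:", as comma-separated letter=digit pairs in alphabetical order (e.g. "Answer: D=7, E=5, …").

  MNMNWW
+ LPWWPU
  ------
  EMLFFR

Step 1. [col 1: W + U ≡ R (mod 10)] U=9 is one option consistent with column 1 (W + U ≡ R (mod 10), carry-in 0) — take it. So U=9.
Step 2. [col 1: W + U ≡ R (mod 10)] several values work for W in column 1 (W + U ≡ R (mod 10), carry-in 0); try W=5. So W=5.
Step 3. [col 1: W + U ≡ R (mod 10)] in column 1 we have W+U≡R with carry-in 0; given W=5, U=9 and digits 5,9 already taken and all letters distinct, that pins R to 4. So R=4.
Step 4. [col 2: W + P ≡ F (mod 10)] no forcing yet in column 2 (carry-in 1); P=2 is free and consistent — try it ⇒ P=2.
Step 5. [col 2: W + P ≡ F (mod 10)] column 2: given W=5, P=2, carry-in 1, and digits 2,4,5,9 already taken and all letters distinct, W+P≡F (mod 10) forces F=8. So F=8.
Step 6. [col 3: N + W ≡ F (mod 10)] from column 3 (W=5, F=8, carry-in 0, digits 2,4,5,8,9 already taken and all letters distinct): N must equal 3, so N=3.
Step 7. [col 4: M + W ≡ L (mod 10)] several values work for M in column 4 (M + W ≡ L (mod 10), carry-in 0); try M=6. So M=6.
Step 8. [col 4: M + W ≡ L (mod 10)] in column 4 we have M+W≡L with carry-in 0; given M=6, W=5 and digits 2,3,4,5,6,8,9 already taken and all letters distinct, that pins L to 1. So L=1.
Step 9. [col 6: M + L ≡ E (mod 10)] in column 6 we have M+L≡E with carry-in 0; given M=6, L=1 and digits 1,2,3,4,5,6,8,9 already taken and all letters distinct, that pins E to 7, so E=7.

Answer: E=7, F=8, L=1, M=6, N=3, P=2, R=4, U=9, W=5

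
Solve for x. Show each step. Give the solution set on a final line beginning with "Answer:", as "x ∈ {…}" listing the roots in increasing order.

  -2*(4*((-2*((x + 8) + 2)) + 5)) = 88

Step 1. [-2*(4*((-2*((x + 8) + 2)) + 5)) = 88] -2 out front; divide by -2, so div: 4*((-2*((x + 8) + 2)) + 5) = -44.
Step 2. [4*((-2*((x + 8) + 2)) + 5) = -44] leading coefficient 4: divide by 4. So div: (-2*((x + 8) + 2)) + 5 = -11.
Step 3. [(-2*((x + 8) + 2)) + 5 = -11] the outer +5 inverts by subtracting 5. So sub: -2*((x + 8) + 2) = -16.
Step 4. [-2*((x + 8) + 2) = -16] -2 out front; divide by -2 ⇒ div: (x + 8) + 2 = 8.
Step 5. [(x + 8) + 2 = 8] 2 comes off first (subtract 2). So sub: x + 8 = 6.
Step 6. [x + 8 = 6] peel the +8: subtract 8 from each side ⇒ sub: x = -2.

Answer: x ∈ {-2}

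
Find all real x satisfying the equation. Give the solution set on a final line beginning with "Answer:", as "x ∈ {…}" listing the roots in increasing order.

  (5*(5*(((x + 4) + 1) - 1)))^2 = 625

Step 1. [(5*(5*(((x + 4) + 1) - 1)))^2 = 625] 625 ≥ 0, LHS is (·)² — take ±√. So sqrt: 5*(5*(((x + 4) + 1) - 1)) = 25 or -25.
Step 2. [5*(5*(((x + 4) + 1) - 1)) = 25 or -25] divide by the outer 5, so div: 5*(((x + 4) + 1) - 1) = 5 or -5.
Step 3. [5*(((x + 4) + 1) - 1) = 5 or -5] 5·(inner) — divide through by 5. So div: ((x + 4) + 1) - 1 = 1 or -1.
Step 4. [((x + 4) + 1) - 1 = 1 or -1] -1 is outermost — add 1 both sides, so sub: (x + 4) + 1 = 2 or 0.
Step 5. [(x + 4) + 1 = 2 or 0] 1 comes off first (subtract 1). So sub: x + 4 = 1 or -1.
Step 6. [x + 4 = 1 or -1] subtract 4: x sits inside (… + 4). So sub: x = -3 or -5.

Answer: x ∈ {-5, -3}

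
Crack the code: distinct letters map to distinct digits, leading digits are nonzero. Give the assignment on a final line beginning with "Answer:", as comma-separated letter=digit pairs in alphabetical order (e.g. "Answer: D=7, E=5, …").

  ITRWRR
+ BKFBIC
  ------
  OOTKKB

Step 1. [col 1: R + C ≡ B (mod 10)] C=1 is one option consistent with column 1 (R + C ≡ B (mod 10), carry-in 0) — take it. So C=1.
Step 2. [col 1: R + C ≡ B (mod 10)] column 1 (R + C ≡ B (mod 10), carry-in 0) doesn't pin R yet; pick R=4 and continue, so R=4.
Step 3. [col 1: R + C ≡ B (mod 10)] in column 1 we have R+C≡B with carry-in 0; given R=4, C=1 and digits 1,4 already taken and all letters distinct, that pins B to 5, so B=5.
Step 4. [col 2: R + I ≡ K (mod 10)] no forcing yet in column 2 (carry-in 0); I=3 is free and consistent — try it, so I=3.
Step 5. [col 2: R + I ≡ K (mod 10)] column 2: given R=4, I=3, carry-in 0, and digits 1,3,4,5 already taken and all letters distinct, R+I≡K (mod 10) forces K=7, so K=7.
Step 6. [col 3: W + B ≡ K (mod 10)] in column 3 we have W+B≡K with carry-in 0; given B=5, K=7 and digits 1,3,4,5,7 already taken and all letters distinct, that pins W to 2, so W=2.
Step 7. [col 4: R + F ≡ T (mod 10)] column 4 reads R+F+carry(0)=T with R=4; with digits 1,2,3,4,5,7 already taken and all letters distinct, the only value for T is 0 ⇒ T=0.
Step 8. [col 4: R + F ≡ T (mod 10)] column 4: given R=4, T=0, carry-in 0, and digits 0,1,2,3,4,5,7 already taken and all letters distinct, R+F≡T (mod 10) forces F=6. So F=6.
Step 9. [col 5: T + K ≡ O (mod 10)] from column 5 (T=0, K=7, carry-in 1, digits 0,1,2,3,4,5,6,7 already taken and all letters distinct): O must equal 8 ⇒ O=8.

Answer: B=5, C=1, F=6, I=3, K=7, O=8, R=4, T=0, W=2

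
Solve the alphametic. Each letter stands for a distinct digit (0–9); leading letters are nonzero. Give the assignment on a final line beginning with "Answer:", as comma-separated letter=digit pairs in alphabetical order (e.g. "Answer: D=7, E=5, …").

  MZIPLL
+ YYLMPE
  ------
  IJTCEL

Step 1. [col 1: L + E ≡ L (mod 10)] column 1 reads L+E+carry(0)=L with nothing yet; with all letters distinct, none taken yet, the only value for E is 0, so E=0.
Step 2. [col 1: L + E ≡ L (mod 10)] no forcing yet in column 1 (carry-in 0); L=3 is free and consistent — try it, so L=3.
Step 3. [col 2: L + P ≡ E (mod 10)] column 2 reads L+P+carry(0)=E with L=3, E=0; with digits 0,3 already taken and all letters distinct, the only value for P is 7, so P=7.
Step 4. [col 3: P + M ≡ C (mod 10)] several values work for M in column 3 (P + M ≡ C (mod 10), carry-in 1); try M=1, so M=1.
Step 5. [col 3: P + M ≡ C (mod 10)] column 3 reads P+M+carry(1)=C with P=7, M=1; with digits 0,1,3,7 already taken and all letters distinct, the only value for C is 9 ⇒ C=9.
Step 6. [col 4: I + L ≡ T (mod 10)] several values work for T in column 4 (I + L ≡ T (mod 10), carry-in 0); try T=8. So T=8.
Step 7. [col 4: I + L ≡ T (mod 10)] column 4: given L=3, T=8, carry-in 0, and digits 0,1,3,7,8,9 already taken and all letters distinct, I+L≡T (mod 10) forces I=5 ⇒ I=5.
Step 8. [col 5: Z + Y ≡ J (mod 10)] column 5: given nothing yet, carry-in 0, and digits 0,1,3,5,7,8,9 already taken and all letters distinct, Z+Y≡J (mod 10) forces J=6 ⇒ J=6.
Step 9. [col 5: Z + Y ≡ J (mod 10)] Y=4 is one option consistent with column 5 (Z + Y ≡ J (mod 10), carry-in 0) — take it ⇒ Y=4.
Step 10. [col 5: Z + Y ≡ J (mod 10)] column 5: given Y=4, J=6, carry-in 0, and digits 0,1,3,4,5,6,7,8,9 already taken and all letters distinct, Z+Y≡J (mod 10) forces Z=2 ⇒ Z=2.

Answer: C=9, E=0, I=5, J=6, L=3, M=1, P=7, T=8, Y=4, Z=2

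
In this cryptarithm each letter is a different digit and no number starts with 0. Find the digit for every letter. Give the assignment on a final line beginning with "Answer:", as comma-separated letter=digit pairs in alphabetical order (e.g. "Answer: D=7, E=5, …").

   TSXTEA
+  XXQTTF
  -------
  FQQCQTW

Step 1. [col 1: A + F ≡ W (mod 10)] column 1 (A + F ≡ W (mod 10), carry-in 0) doesn't pin A yet; pick A=3 and continue ⇒ A=3.
Step 2. [col 1: A + F ≡ W (mod 10)] W=4 is one option consistent with column 1 (A + F ≡ W (mod 10), carry-in 0) — take it, so W=4.
Step 3. [col 1: A + F ≡ W (mod 10)] column 1 reads A+F+carry(0)=W with A=3, W=4; with digits 3,4 already taken and all letters distinct, the only value for F is 1, so F=1.
Step 4. [col 2: E + T ≡ T (mod 10)] from column 2 (nothing yet, carry-in 0, digits 1,3,4 already taken and all letters distinct): E must equal 0 ⇒ E=0.
Step 5. [col 2: E + T ≡ T (mod 10)] T=6 is one option consistent with column 2 (E + T ≡ T (mod 10), carry-in 0) — take it ⇒ T=6.
Step 6. [col 3: T + T ≡ Q (mod 10)] in column 3 we have T+T≡Q with carry-in 0; given T=6 and digits 0,1,3,4,6 already taken and all letters distinct, that pins Q to 2. So Q=2.
Step 7. [col 4: X + Q ≡ C (mod 10)] column 4: given Q=2, carry-in 1, and digits 0,1,2,3,4,6 already taken and all letters distinct, X+Q≡C (mod 10) forces X=5 ⇒ X=5.
Step 8. [col 4: X + Q ≡ C (mod 10)] column 4 reads X+Q+carry(1)=C with X=5, Q=2; with digits 0,1,2,3,4,5,6 already taken and all letters distinct, the only value for C is 8. So C=8.
Step 9. [col 5: S + X ≡ Q (mod 10)] in column 5 we have S+X≡Q with carry-in 0; given X=5, Q=2 and digits 0,1,2,3,4,5,6,8 already taken and all letters distinct, that pins S to 7, so S=7.

Answer: A=3, C=8, E=0, F=1, Q=2, S=7, T=6, W=4, X=5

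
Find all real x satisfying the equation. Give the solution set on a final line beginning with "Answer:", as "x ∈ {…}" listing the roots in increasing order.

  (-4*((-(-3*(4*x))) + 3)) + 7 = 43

Step 1. [(-4*((-(-3*(4*x))) + 3)) + 7 = 43] peel the +7: subtract 7 from each side. So sub: -4*((-(-3*(4*x))) + 3) = 36.
Step 2. [-4*((-(-3*(4*x))) + 3) = 36] divide by the outer -4, so div: (-(-3*(4*x))) + 3 = -9.
Step 3. [(-(-3*(4*x))) + 3 = -9] the outer +3 inverts by subtracting 3, so sub: -(-3*(4*x)) = -12.
Step 4. [-(-3*(4*x)) = -12] LHS negated; negate both sides, so neg: -3*(4*x) = 12.
Step 5. [-3*(4*x) = 12] -3·(inner) — divide through by -3, so div: 4*x = -4.
Step 6. [4*x = -4] LHS = 4·(…); ÷4 both sides, so div: x = -1.

Answer: x ∈ {-1}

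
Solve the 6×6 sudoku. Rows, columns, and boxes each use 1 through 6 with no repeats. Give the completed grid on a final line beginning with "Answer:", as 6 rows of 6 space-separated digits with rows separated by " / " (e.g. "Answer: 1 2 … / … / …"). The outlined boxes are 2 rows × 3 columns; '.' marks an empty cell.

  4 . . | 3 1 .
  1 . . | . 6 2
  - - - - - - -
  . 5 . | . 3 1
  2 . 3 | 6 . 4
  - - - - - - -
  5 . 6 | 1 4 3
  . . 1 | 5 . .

Step 1. [r5c2∈{2}] r5c2's peers cover all but 2 ⇒ r5c2=2.
Step 2. [r2c2∈{3}] nothing but 3 survives at r2c2, so r2c2=3.
Step 3. [r2c3∈{5}] nothing but 5 survives at r2c3. So r2c3=5.
Step 4. [r1c3∈{2}] nothing but 2 survives at r1c3 ⇒ r1c3=2.
Step 5. [r6c2∈{4}] only 4 remains possible at r6c2. So r6c2=4.
Step 6. [r3c4∈{2}] nothing but 2 survives at r3c4 ⇒ r3c4=2.
Step 7. [r1c2∈{6}] nothing but 6 survives at r1c2, so r1c2=6.
Step 8. [r6c1∈{3}] r6c1 is down to just 3. So r6c1=3.
Step 9. [r6c5∈{2}] nothing but 2 survives at r6c5 ⇒ r6c5=2.
Step 10. [r4c5∈{5}] r4c5 has the single candidate 5. So r4c5=5.
Step 11. [r4c2∈{1}] nothing but 1 survives at r4c2 ⇒ r4c2=1.
Step 12. [r1c6∈{5}] only 5 remains possible at r1c6. So r1c6=5.
Step 13. [r3c1∈{6}] r3c1 has the single candidate 6. So r3c1=6.
Step 14. [r3c3∈{4}] r3c3 has the single candidate 4. So r3c3=4.
Step 15. [r6c6∈{6}] only 6 remains possible at r6c6 ⇒ r6c6=6.
Step 16. [r2c4∈{4}] only 4 remains possible at r2c4. So r2c4=4.

Answer: 4 6 2 3 1 5 / 1 3 5 4 6 2 / 6 5 4 2 3 1 / 2 1 3 6 5 4 / 5 2 6 1 4 3 / 3 4 1 5 2 6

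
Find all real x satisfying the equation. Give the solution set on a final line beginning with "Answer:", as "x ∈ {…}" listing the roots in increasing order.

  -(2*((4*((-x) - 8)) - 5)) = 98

Step 1. [-(2*((4*((-x) - 8)) - 5)) = 98] leading − — multiply by −1, so neg: 2*((4*((-x) - 8)) - 5) = -98.
Step 2. [2*((4*((-x) - 8)) - 5) = -98] 2 out front; divide by 2. So div: (4*((-x) - 8)) - 5 = -49.
Step 3. [(4*((-x) - 8)) - 5 = -49] -5 is outermost — add 5 both sides. So sub: 4*((-x) - 8) = -44.
Step 4. [4*((-x) - 8) = -44] LHS = 4·(…); ÷4 both sides. So div: (-x) - 8 = -11.
Step 5. [(-x) - 8 = -11] add 8: x sits inside (… - 8) ⇒ sub: -x = -3.
Step 6. [-x = -3] leading − — multiply by −1, so neg: x = 3.

Answer: x ∈ {3}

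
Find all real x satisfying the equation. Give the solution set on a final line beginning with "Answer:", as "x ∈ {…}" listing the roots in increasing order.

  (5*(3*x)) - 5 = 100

Step 1. [(5*(3*x)) - 5 = 100] 5 divides every term; factor it out. So factor: (3*x) - 1 = 20.
Step 2. [(3*x) - 1 = 20] 1 comes off first (add 1), so sub: 3*x = 21.
Step 3. [3*x = 21] 3 out front; divide by 3, so div: x = 7.

Answer: x ∈ {7}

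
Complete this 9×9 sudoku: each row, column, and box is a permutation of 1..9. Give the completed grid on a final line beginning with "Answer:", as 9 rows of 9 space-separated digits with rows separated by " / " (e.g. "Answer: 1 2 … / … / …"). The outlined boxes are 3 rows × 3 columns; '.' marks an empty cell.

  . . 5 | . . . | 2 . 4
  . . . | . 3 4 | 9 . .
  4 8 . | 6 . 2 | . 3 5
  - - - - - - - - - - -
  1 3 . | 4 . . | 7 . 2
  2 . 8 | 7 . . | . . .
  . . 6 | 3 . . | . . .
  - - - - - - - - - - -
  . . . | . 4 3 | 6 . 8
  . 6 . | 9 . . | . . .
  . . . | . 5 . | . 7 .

Step 1. [r3c7∈{1}] only 1 remains possible at r3c7 ⇒ r3c7=1.
Step 2. [r4c3∈{9}] nothing but 9 survives at r4c3. So r4c3=9.
Step 3. [r3c3∈{7}] only 7 remains possible at r3c3. So r3c3=7.
Step 4. [r6c7∈{4,5,8}] col 7 places 8 nowhere but r6c7. So r6c7=8.
Step 5. [r9c6∈{1,6,8}] row 9 places 6 nowhere but r9c6 ⇒ r9c6=6.
Step 6. [r1c1∈{3,6,9}] 3 has one home in row 1: r1c1 ⇒ r1c1=3.
Step 7. [r1c2∈{1,9}] 9 has one home in box 1: r1c2, so r1c2=9.
Step 8. [r1c8∈{6,8}] in row 1, 6 fits only at r1c8 ⇒ r1c8=6.
Step 9. [r4c8∈{5}] r4c8's peers cover all but 5, so r4c8=5.
Step 10. [r5c9∈{1,3,6,9}] col 9 places 6 nowhere but r5c9. So r5c9=6.
Step 11. [r4c6∈{8}] r4c6's peers cover all but 8 ⇒ r4c6=8.
Step 12. [r8c7∈{3,4,5}] col 7 places 5 nowhere but r8c7 ⇒ r8c7=5.
Step 13. [r6c5∈{1,2,9}] across row 6, 2 lands solely at r6c5. So r6c5=2.
Step 14. [r2c4∈{1,5,8}] 5 has one home in row 2: r2c4, so r2c4=5.
Step 15. [r5c7∈{3,4}] row 5 places 3 nowhere but r5c7, so r5c7=3.
Step 16. [r9c7∈{4}] r9c7 has the single candidate 4. So r9c7=4.
Step 17. [r8c3∈{1,2,3,4}] r8c3 is the only open cell in row 8 admitting 4, so r8c3=4.
Step 18. [r9c3∈{1,2,3}] r9c3 is the only open cell in col 3 admitting 3, so r9c3=3.
Step 19. [r8c8∈{1,2}] across row 8, 2 lands solely at r8c8, so r8c8=2.
Step 20. [r6c6∈{1,5,9}] r1c6 and r8c6 in col 6 both hold exactly {1,7}; those values are spoken for, so r6c6≠1.
Step 21. [r7c2∈{1,2,5,7}] r7c3 and r7c4 in row 7 both hold exactly {1,2}; those values are spoken for, so r7c2≠1.
Step 22. [r5c8∈{1,4,9}] within box 5, every 1-candidate lies in row 5 ⇒ r5c8≠1.
Step 23. [r5c5∈{1,9}] the only places for 9 in col 6 are inside box 5 ⇒ r5c5≠9.
Step 24. [r5c5∈{1}] nothing but 1 survives at r5c5 ⇒ r5c5=1.
Step 25. [r8c1∈{7,8}] within box 8, every 7-candidate lies in row 8, so r8c1≠7.
Step 26. [r8c1∈{8}] r8c1 has the single candidate 8. So r8c1=8.
Step 27. [r9c4∈{1,2,8}] across row 9, 8 lands solely at r9c4. So r9c4=8.
Step 28. [r9c2∈{1,2}] 2 has one home in row 9: r9c2. So r9c2=2.
Step 29. [r9c9∈{1,9}] row 9 places 1 nowhere but r9c9 ⇒ r9c9=1.
Step 30. [r8c6∈{1,7}] across row 8, 1 lands solely at r8c6. So r8c6=1.
Step 31. [r6c9∈{9}] only 9 remains possible at r6c9 ⇒ r6c9=9.
Step 32. [r6c6∈{5}] r6c6 is down to just 5. So r6c6=5.
Step 33. [r7c1∈{5,7,9}] in col 1, 5 fits only at r7c1 ⇒ r7c1=5.
Step 34. [r5c8∈{4}] nothing but 4 survives at r5c8, so r5c8=4.
Step 35. [r2c2∈{1}] nothing but 1 survives at r2c2. So r2c2=1.
Step 36. [r7c2∈{7}] only 7 remains possible at r7c2, so r7c2=7.
Step 37. [r1c5∈{7,8}] 8 has one home in row 1: r1c5 ⇒ r1c5=8.
Step 38. [r6c2∈{4}] r6c2's peers cover all but 4. So r6c2=4.
Step 39. [r6c8∈{1}] nothing but 1 survives at r6c8, so r6c8=1.
Step 40. [r5c2∈{5}] only 5 remains possible at r5c2. So r5c2=5.
Step 41. [r2c9∈{7}] r2c9 is down to just 7 ⇒ r2c9=7.
Step 42. [r3c5∈{9}] nothing but 9 survives at r3c5. So r3c5=9.
Step 43. [r6c1∈{7}] r6c1 has the single candidate 7, so r6c1=7.
Step 44. [r7c8∈{9}] r7c8 has the single candidate 9 ⇒ r7c8=9.
Step 45. [r2c8∈{8}] r2c8 is down to just 8 ⇒ r2c8=8.
Step 46. [r1c6∈{7}] r1c6 has the single candidate 7, so r1c6=7.
Step 47. [r4c5∈{6}] r4c5 is down to just 6, so r4c5=6.
Step 48. [r8c5∈{7}] only 7 remains possible at r8c5, so r8c5=7.
Step 49. [r7c4∈{2}] r7c4 is down to just 2. So r7c4=2.
Step 50. [r9c1∈{9}] r9c1 has the single candidate 9. So r9c1=9.
Step 51. [r5c6∈{9}] r5c6 has the single candidate 9. So r5c6=9.
Step 52. [r1c4∈{1}] r1c4 is down to just 1, so r1c4=1.
Step 53. [r7c3∈{1}] only 1 remains possible at r7c3, so r7c3=1.
Step 54. [r8c9∈{3}] r8c9's peers cover all but 3 ⇒ r8c9=3.
Step 55. [r2c3∈{2}] only 2 remains possible at r2c3. So r2c3=2.
Step 56. [r2c1∈{6}] r2c1's peers cover all but 6, so r2c1=6.

Answer: 3 9 5 1 8 7 2 6 4 / 6 1 2 5 3 4 9 8 7 / 4 8 7 6 9 2 1 3 5 / 1 3 9 4 6 8 7 5 2 / 2 5 8 7 1 9 3 4 6 / 7 4 6 3 2 5 8 1 9 / 5 7 1 2 4 3 6 9 8 / 8 6 4 9 7 1 5 2 3 / 9 2 3 8 5 6 4 7 1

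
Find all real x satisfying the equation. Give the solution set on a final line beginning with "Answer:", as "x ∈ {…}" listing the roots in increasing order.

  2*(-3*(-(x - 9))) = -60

Step 1. [2*(-3*(-(x - 9))) = -60] 2 out front; divide by 2 ⇒ div: -3*(-(x - 9)) = -30.
Step 2. [-3*(-(x - 9)) = -30] divide by the outer -3. So div: -(x - 9) = 10.
Step 3. [-(x - 9) = 10] flip signs both sides, so neg: x - 9 = -10.
Step 4. [x - 9 = -10] peel the -9: add 9 from each side ⇒ sub: x = -1.

Answer: x ∈ {-1}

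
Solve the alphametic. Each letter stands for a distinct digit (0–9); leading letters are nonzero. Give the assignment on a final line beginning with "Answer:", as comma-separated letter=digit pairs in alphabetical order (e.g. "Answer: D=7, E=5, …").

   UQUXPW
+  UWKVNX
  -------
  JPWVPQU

Step 1. [col 1: W + X ≡ U (mod 10)] no forcing yet in column 1 (carry-in 0); X=3 is free and consistent — try it. So X=3.
Step 2. [col 1: W + X ≡ U (mod 10)] no forcing yet in column 1 (carry-in 0); U=8 is free and consistent — try it, so U=8.
Step 3. [J] adding two 6-digit numbers gives at most 6+1 digits, and here it does — J is that final carry and must be 1 ⇒ J=1.
Step 4. [col 1: W + X ≡ U (mod 10)] column 1 reads W+X+carry(0)=U with X=3, U=8; with digits 1,3,8 already taken and all letters distinct, the only value for W is 5. So W=5.
Step 5. [col 2: P + N ≡ Q (mod 10)] several values work for Q in column 2 (P + N ≡ Q (mod 10), carry-in 0); try Q=9 ⇒ Q=9.
Step 6. [col 2: P + N ≡ Q (mod 10)] no forcing yet in column 2 (carry-in 0); N=2 is free and consistent — try it ⇒ N=2.
Step 7. [col 2: P + N ≡ Q (mod 10)] column 2 reads P+N+carry(0)=Q with N=2, Q=9; with digits 1,2,3,5,8,9 already taken and all letters distinct, the only value for P is 7 ⇒ P=7.
Step 8. [col 3: X + V ≡ P (mod 10)] from column 3 (X=3, P=7, carry-in 0, digits 1,2,3,5,7,8,9 already taken and all letters distinct): V must equal 4 ⇒ V=4.
Step 9. [col 4: U + K ≡ V (mod 10)] in column 4 we have U+K≡V with carry-in 0; given U=8, V=4 and digits 1,2,3,4,5,7,8,9 already taken and all letters distinct, that pins K to 6. So K=6.

Answer: J=1, K=6, N=2, P=7, Q=9, U=8, V=4, W=5, X=3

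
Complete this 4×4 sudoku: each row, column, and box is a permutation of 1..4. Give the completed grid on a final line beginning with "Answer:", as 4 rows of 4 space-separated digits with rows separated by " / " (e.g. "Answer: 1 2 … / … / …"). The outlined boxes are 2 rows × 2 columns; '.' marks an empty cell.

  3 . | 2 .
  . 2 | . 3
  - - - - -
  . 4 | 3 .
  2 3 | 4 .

Step 1. [r3c1∈{1}] r3c1's peers cover all but 1 ⇒ r3c1=1.
Step 2. [r1c2∈{1}] r1c2 has the single candidate 1 ⇒ r1c2=1.
Step 3. [r3c4∈{2}] r3c4 is down to just 2, so r3c4=2.
Step 4. [r2c1∈{4}] r2c1 is down to just 4. So r2c1=4.
Step 5. [r1c4∈{4}] nothing but 4 survives at r1c4, so r1c4=4.
Step 6. [r2c3∈{1}] r2c3 is down to just 1. So r2c3=1.
Step 7. [r4c4∈{1}] only 1 remains possible at r4c4. So r4c4=1.

Answer: 3 1 2 4 / 4 2 1 3 / 1 4 3 2 / 2 3 4 1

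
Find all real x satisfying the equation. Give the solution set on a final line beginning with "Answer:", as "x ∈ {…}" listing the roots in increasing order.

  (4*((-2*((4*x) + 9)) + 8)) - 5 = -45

Step 1. [(4*((-2*((4*x) + 9)) + 8)) - 5 = -45] -5 is outermost — add 5 both sides ⇒ sub: 4*((-2*((4*x) + 9)) + 8) = -40.
Step 2. [4*((-2*((4*x) + 9)) + 8) = -40] 4 out front; divide by 4 ⇒ div: (-2*((4*x) + 9)) + 8 = -10.
Step 3. [(-2*((4*x) + 9)) + 8 = -10] the outer +8 inverts by subtracting 8. So sub: -2*((4*x) + 9) = -18.
Step 4. [-2*((4*x) + 9) = -18] LHS = -2·(…); ÷-2 both sides, so div: (4*x) + 9 = 9.
Step 5. [(4*x) + 9 = 9] the outer +9 inverts by subtracting 9, so sub: 4*x = 0.
Step 6. [4*x = 0] 4 out front; divide by 4, so div: x = 0.

Answer: x ∈ {0}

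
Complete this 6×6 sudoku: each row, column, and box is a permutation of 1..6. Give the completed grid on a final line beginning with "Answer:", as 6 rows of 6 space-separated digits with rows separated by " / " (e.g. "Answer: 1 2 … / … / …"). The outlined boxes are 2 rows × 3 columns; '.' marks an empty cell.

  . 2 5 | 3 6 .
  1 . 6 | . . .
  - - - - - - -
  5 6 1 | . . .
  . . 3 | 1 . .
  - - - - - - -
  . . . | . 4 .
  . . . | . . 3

Step 1. [r4c1∈{2,4}] in box 3, 2 fits only at r4c1, so r4c1=2.
Step 2. [r6c5∈{1,2,5}] across col 5, 1 lands solely at r6c5 ⇒ r6c5=1.
Step 3. [r4c6∈{4,5,6}] across row 4, 6 lands solely at r4c6 ⇒ r4c6=6.
Step 4. [r1c1∈{4}] only 4 remains possible at r1c1. So r1c1=4.
Step 5. [r5c3∈{2}] only 2 remains possible at r5c3. So r5c3=2.
Step 6. [r6c4∈{2,5,6}] in row 6, 2 fits only at r6c4. So r6c4=2.
Step 7. [r5c6∈{5}] r5c6's peers cover all but 5, so r5c6=5.
Step 8. [r5c1∈{3,6}] in col 1, 3 fits only at r5c1. So r5c1=3.
Step 9. [r2c4∈{4,5}] across col 4, 5 lands solely at r2c4. So r2c4=5.
Step 10. [r2c6∈{2,4}] r2c6 is the only open cell in row 2 admitting 4, so r2c6=4.
Step 11. [r3c5∈{2,3}] 3 has one home in row 3: r3c5, so r3c5=3.
Step 12. [r6c2∈{4,5}] row 6 places 5 nowhere but r6c2. So r6c2=5.
Step 13. [r4c5∈{5}] r4c5's peers cover all but 5, so r4c5=5.
Step 14. [r3c4∈{4}] r3c4 is down to just 4, so r3c4=4.
Step 15. [r2c2∈{3}] r2c2 is down to just 3 ⇒ r2c2=3.
Step 16. [r5c2∈{1}] nothing but 1 survives at r5c2, so r5c2=1.
Step 17. [r4c2∈{4}] r4c2 has the single candidate 4 ⇒ r4c2=4.
Step 18. [r5c4∈{6}] r5c4 is down to just 6 ⇒ r5c4=6.
Step 19. [r3c6∈{2}] r3c6 is down to just 2, so r3c6=2.
Step 20. [r6c1∈{6}] r6c1's peers cover all but 6. So r6c1=6.
Step 21. [r6c3∈{4}] nothing but 4 survives at r6c3 ⇒ r6c3=4.
Step 22. [r2c5∈{2}] only 2 remains possible at r2c5. So r2c5=2.
Step 23. [r1c6∈{1}] r1c6 has the single candidate 1, so r1c6=1.

Answer: 4 2 5 3 6 1 / 1 3 6 5 2 4 / 5 6 1 4 3 2 / 2 4 3 1 5 6 / 3 1 2 6 4 5 / 6 5 4 2 1 3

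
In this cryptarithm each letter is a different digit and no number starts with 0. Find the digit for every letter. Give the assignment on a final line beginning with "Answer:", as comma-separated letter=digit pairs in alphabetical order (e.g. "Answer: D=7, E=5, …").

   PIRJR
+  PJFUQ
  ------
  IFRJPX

Step 1. [I] I is the leading digit of a 6-digit sum of two 5-digit numbers; the final carry is exactly 1, so I=1.
Step 2. [col 1: R + Q ≡ X (mod 10)] X=7 is one option consistent with column 1 (R + Q ≡ X (mod 10), carry-in 0) — take it ⇒ X=7.
Step 3. [col 1: R + Q ≡ X (mod 10)] R=5 is one option consistent with column 1 (R + Q ≡ X (mod 10), carry-in 0) — take it, so R=5.
Step 4. [col 1: R + Q ≡ X (mod 10)] column 1: given R=5, X=7, carry-in 0, and digits 1,5,7 already taken and all letters distinct, R+Q≡X (mod 10) forces Q=2. So Q=2.
Step 5. [col 2: J + U ≡ P (mod 10)] column 2 (J + U ≡ P (mod 10), carry-in 0) doesn't pin J yet; pick J=3 and continue. So J=3.
Step 6. [col 2: J + U ≡ P (mod 10)] column 2: given J=3, carry-in 0, and digits 1,2,3,5,7 already taken and all letters distinct, J+U≡P (mod 10) forces P=9. So P=9.
Step 7. [col 2: J + U ≡ P (mod 10)] in column 2 we have J+U≡P with carry-in 0; given J=3, P=9 and digits 1,2,3,5,7,9 already taken and all letters distinct, that pins U to 6 ⇒ U=6.
Step 8. [col 3: R + F ≡ J (mod 10)] column 3: given R=5, J=3, carry-in 0, and digits 1,2,3,5,6,7,9 already taken and all letters distinct, R+F≡J (mod 10) forces F=8, so F=8.

Answer: F=8, I=1, J=3, P=9, Q=2, R=5, U=6, X=7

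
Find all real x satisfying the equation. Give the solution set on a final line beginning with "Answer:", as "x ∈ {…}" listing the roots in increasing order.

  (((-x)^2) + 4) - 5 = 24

Step 1. [(((-x)^2) + 4) - 5 = 24] peel the -5: add 5 from each side, so sub: ((-x)^2) + 4 = 29.
Step 2. [((-x)^2) + 4 = 29] peel the +4: subtract 4 from each side. So sub: (-x)^2 = 25.
Step 3. [(-x)^2 = 25] 25 ≥ 0, LHS is (·)² — take ±√, so sqrt: -x = 5 or -5.
Step 4. [-x = 5 or -5] leading − — multiply by −1, so neg: x = -5 or 5.

Answer: x ∈ {-5, 5}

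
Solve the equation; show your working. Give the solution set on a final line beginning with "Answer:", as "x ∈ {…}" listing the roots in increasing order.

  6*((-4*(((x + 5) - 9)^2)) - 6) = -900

Step 1. [6*((-4*(((x + 5) - 9)^2)) - 6) = -900] divide by the outer 6 ⇒ div: (-4*(((x + 5) - 9)^2)) - 6 = -150.
Step 2. [(-4*(((x + 5) - 9)^2)) - 6 = -150] add 6: x sits inside (… - 6), so sub: -4*(((x + 5) - 9)^2) = -144.
Step 3. [-4*(((x + 5) - 9)^2) = -144] leading coefficient -4: divide by -4 ⇒ div: ((x + 5) - 9)^2 = 36.
Step 4. [((x + 5) - 9)^2 = 36] LHS squared, RHS 36 ≥ 0: apply √ (±). So sqrt: (x + 5) - 9 = 6 or -6.
Step 5. [(x + 5) - 9 = 6 or -6] -9 is outermost — add 9 both sides, so sub: x + 5 = 15 or 3.
Step 6. [x + 5 = 15 or 3] the outer +5 inverts by subtracting 5, so sub: x = 10 or -2.

Answer: x ∈ {-2, 10}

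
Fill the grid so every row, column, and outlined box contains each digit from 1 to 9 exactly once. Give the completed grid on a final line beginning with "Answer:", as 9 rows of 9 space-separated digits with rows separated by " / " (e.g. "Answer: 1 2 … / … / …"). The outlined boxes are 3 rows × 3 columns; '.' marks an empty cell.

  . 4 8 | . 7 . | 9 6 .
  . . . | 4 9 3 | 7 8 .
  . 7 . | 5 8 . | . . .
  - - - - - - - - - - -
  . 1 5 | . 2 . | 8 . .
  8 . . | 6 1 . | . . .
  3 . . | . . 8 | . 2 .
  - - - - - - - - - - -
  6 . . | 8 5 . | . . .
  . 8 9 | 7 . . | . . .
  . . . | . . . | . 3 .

Step 1. [r4c9∈{3,4,6,7,9}] row 4 places 6 nowhere but r4c9, so r4c9=6.
Step 2. [r6c5∈{4}] only 4 remains possible at r6c5, so r6c5=4.
Step 3. [r9c9∈{1,2,4,5,7,8,9}] in row 9, 8 fits only at r9c9 ⇒ r9c9=8.
Step 4. [r1c9∈{1,2,3,5}] row 1 places 3 nowhere but r1c9 ⇒ r1c9=3.
Step 5. [r2c9∈{1,2,5}] 5 has one home in box 3: r2c9. So r2c9=5.
Step 6. [r6c4∈{9}] only 9 remains possible at r6c4, so r6c4=9.
Step 7. [r6c7∈{1,5}] row 6 places 5 nowhere but r6c7. So r6c7=5.
Step 8. [r3c6∈{1,2,6}] box 2 places 6 nowhere but r3c6, so r3c6=6.
Step 9. [r9c6∈{1,2,4,9}] in row 9, 9 fits only at r9c6, so r9c6=9.
Step 10. [r1c1∈{1,2,5}] 5 has one home in row 1: r1c1 ⇒ r1c1=5.
Step 11. [r5c2∈{2,9}] col 2 places 9 nowhere but r5c2 ⇒ r5c2=9.
Step 12. [r5c3∈{2,4,7}] across row 5, 2 lands solely at r5c3. So r5c3=2.
Step 13. [r7c9∈{1,2,4,7,9}] r7c9 is the only open cell in col 9 admitting 9 ⇒ r7c9=9.
Step 14. [r7c8∈{1,4,7}] r7c8 is the only open cell in box 9 admitting 7. So r7c8=7.
Step 15. [r5c8∈{4}] r5c8's peers cover all but 4, so r5c8=4.
Step 16. [r3c8∈{1}] r3c8's peers cover all but 1. So r3c8=1.
Step 17. [r4c1∈{4,7}] across row 4, 4 lands solely at r4c1 ⇒ r4c1=4.
Step 18. [r6c3∈{6,7}] r6c3 is the only open cell in box 4 admitting 7. So r6c3=7.
Step 19. [r2c3∈{1,6}] r2c3 is the only open cell in col 3 admitting 6 ⇒ r2c3=6.
Step 20. [r2c2∈{2}] r2c2 is down to just 2. So r2c2=2.
Step 21. [r2c1∈{1}] only 1 remains possible at r2c1, so r2c1=1.
Step 22. [r8c1∈{2}] r8c1 has the single candidate 2. So r8c1=2.
Step 23. [r3c9∈{2,4}] 2 has one home in col 9: r3c9 ⇒ r3c9=2.
Step 24. [r8c9∈{1,4}] col 9 places 4 nowhere but r8c9, so r8c9=4.
Step 25. [r8c6∈{1}] nothing but 1 survives at r8c6. So r8c6=1.
Step 26. [r9c4∈{2}] nothing but 2 survives at r9c4. So r9c4=2.
Step 27. [r8c7∈{6}] r8c7 is down to just 6 ⇒ r8c7=6.
Step 28. [r9c3∈{1,4}] row 9 places 4 nowhere but r9c3 ⇒ r9c3=4.
Step 29. [r7c3∈{1,3}] 1 has one home in col 3: r7c3 ⇒ r7c3=1.
Step 30. [r5c9∈{7}] nothing but 7 survives at r5c9 ⇒ r5c9=7.
Step 31. [r1c6∈{2}] only 2 remains possible at r1c6, so r1c6=2.
Step 32. [r6c2∈{6}] r6c2 is down to just 6. So r6c2=6.
Step 33. [r3c1∈{9}] nothing but 9 survives at r3c1, so r3c1=9.
Step 34. [r5c7∈{3}] only 3 remains possible at r5c7, so r5c7=3.
Step 35. [r4c4∈{3}] only 3 remains possible at r4c4 ⇒ r4c4=3.
Step 36. [r3c3∈{3}] nothing but 3 survives at r3c3, so r3c3=3.
Step 37. [r7c6∈{4}] r7c6's peers cover all but 4. So r7c6=4.
Step 38. [r7c7∈{2}] r7c7 is down to just 2 ⇒ r7c7=2.
Step 39. [r4c8∈{9}] nothing but 9 survives at r4c8. So r4c8=9.
Step 40. [r6c9∈{1}] r6c9's peers cover all but 1 ⇒ r6c9=1.
Step 41. [r4c6∈{7}] nothing but 7 survives at r4c6 ⇒ r4c6=7.
Step 42. [r7c2∈{3}] only 3 remains possible at r7c2 ⇒ r7c2=3.
Step 43. [r8c5∈{3}] r8c5 is down to just 3 ⇒ r8c5=3.
Step 44. [r1c4∈{1}] nothing but 1 survives at r1c4. So r1c4=1.
Step 45. [r3c7∈{4}] r3c7's peers cover all but 4, so r3c7=4.
Step 46. [r5c6∈{5}] r5c6 is down to just 5, so r5c6=5.
Step 47. [r9c1∈{7}] r9c1's peers cover all but 7 ⇒ r9c1=7.
Step 48. [r8c8∈{5}] r8c8 is down to just 5. So r8c8=5.
Step 49. [r9c5∈{6}] r9c5's peers cover all but 6. So r9c5=6.
Step 50. [r9c2∈{5}] only 5 remains possible at r9c2. So r9c2=5.
Step 51. [r9c7∈{1}] only 1 remains possible at r9c7. So r9c7=1.

Answer: 5 4 8 1 7 2 9 6 3 / 1 2 6 4 9 3 7 8 5 / 9 7 3 5 8 6 4 1 2 / 4 1 5 3 2 7 8 9 6 / 8 9 2 6 1 5 3 4 7 / 3 6 7 9 4 8 5 2 1 / 6 3 1 8 5 4 2 7 9 / 2 8 9 7 3 1 6 5 4 / 7 5 4 2 6 9 1 3 8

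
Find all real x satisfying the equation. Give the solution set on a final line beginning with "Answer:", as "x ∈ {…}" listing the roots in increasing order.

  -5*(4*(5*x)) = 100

Step 1. [-5*(4*(5*x)) = 100] divide by the outer -5, so div: 4*(5*x) = -20.
Step 2. [4*(5*x) = -20] leading coefficient 4: divide by 4 ⇒ div: 5*x = -5.
Step 3. [5*x = -5] 5 out front; divide by 5 ⇒ div: x = -1.

Answer: x ∈ {-1}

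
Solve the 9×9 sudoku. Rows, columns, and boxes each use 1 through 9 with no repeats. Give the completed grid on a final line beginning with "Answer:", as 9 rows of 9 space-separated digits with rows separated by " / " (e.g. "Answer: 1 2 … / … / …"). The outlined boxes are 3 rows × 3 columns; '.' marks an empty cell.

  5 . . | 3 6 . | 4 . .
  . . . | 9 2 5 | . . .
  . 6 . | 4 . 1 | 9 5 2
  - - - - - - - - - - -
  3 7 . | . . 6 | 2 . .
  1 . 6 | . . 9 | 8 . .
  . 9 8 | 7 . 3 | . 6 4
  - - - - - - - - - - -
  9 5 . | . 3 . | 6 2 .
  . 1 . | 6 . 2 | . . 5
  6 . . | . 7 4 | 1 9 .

Step 1. [r8c8∈{3,4,7,8}] r8c8 is the only open cell in col 8 admitting 4, so r8c8=4.
Step 2. [r4c8∈{1}] r4c8 has the single candidate 1 ⇒ r4c8=1.
Step 3. [r3c3∈{3,7}] across row 3, 3 lands solely at r3c3. So r3c3=3.
Step 4. [r3c1∈{7,8}] r3c1 is the only open cell in row 3 admitting 7. So r3c1=7.
Step 5. [r7c6∈{8}] r7c6's peers cover all but 8 ⇒ r7c6=8.
Step 6. [r7c9∈{7}] r7c9 has the single candidate 7. So r7c9=7.
Step 7. [r9c9∈{3,8}] r9c9 is the only open cell in box 9 admitting 8 ⇒ r9c9=8.
Step 8. [r2c7∈{3,7}] in col 7, 7 fits only at r2c7. So r2c7=7.
Step 9. [r4c3∈{4,5}] in col 3, 5 fits only at r4c3 ⇒ r4c3=5.
Step 10. [r2c1∈{4,8}] col 1 places 4 nowhere but r2c1, so r2c1=4.
Step 11. [r5c9∈{3}] r5c9 is down to just 3, so r5c9=3.
Step 12. [r4c5∈{4,8}] 4 has one home in row 4: r4c5. So r4c5=4.
Step 13. [r1c3∈{1,2,9}] r1c3 is the only open cell in row 1 admitting 9. So r1c3=9.
Step 14. [r1c2∈{2,8}] across row 1, 2 lands solely at r1c2. So r1c2=2.
Step 15. [r5c5∈{5}] only 5 remains possible at r5c5 ⇒ r5c5=5.
Step 16. [r2c9∈{1,6}] in row 2, 6 fits only at r2c9, so r2c9=6.
Step 17. [r1c8∈{8}] only 8 remains possible at r1c8 ⇒ r1c8=8.
Step 18. [r6c1∈{2}] r6c1 has the single candidate 2, so r6c1=2.
Step 19. [r5c8∈{7}] r5c8 has the single candidate 7 ⇒ r5c8=7.
Step 20. [r1c9∈{1}] nothing but 1 survives at r1c9. So r1c9=1.
Step 21. [r3c5∈{8}] r3c5 has the single candidate 8. So r3c5=8.
Step 22. [r2c8∈{3}] r2c8's peers cover all but 3 ⇒ r2c8=3.
Step 23. [r9c3∈{2}] nothing but 2 survives at r9c3. So r9c3=2.
Step 24. [r7c4∈{1}] r7c4 is down to just 1. So r7c4=1.
Step 25. [r7c3∈{4}] r7c3 is down to just 4. So r7c3=4.
Step 26. [r1c6∈{7}] r1c6's peers cover all but 7. So r1c6=7.
Step 27. [r9c2∈{3}] r9c2 has the single candidate 3, so r9c2=3.
Step 28. [r5c4∈{2}] r5c4's peers cover all but 2. So r5c4=2.
Step 29. [r6c7∈{5}] r6c7 has the single candidate 5 ⇒ r6c7=5.
Step 30. [r5c2∈{4}] nothing but 4 survives at r5c2. So r5c2=4.
Step 31. [r8c7∈{3}] r8c7 is down to just 3 ⇒ r8c7=3.
Step 32. [r4c9∈{9}] r4c9's peers cover all but 9 ⇒ r4c9=9.
Step 33. [r9c4∈{5}] r9c4's peers cover all but 5, so r9c4=5.
Step 34. [r8c3∈{7}] r8c3 has the single candidate 7 ⇒ r8c3=7.
Step 35. [r8c5∈{9}] r8c5 has the single candidate 9. So r8c5=9.
Step 36. [r8c1∈{8}] r8c1's peers cover all but 8. So r8c1=8.
Step 37. [r6c5∈{1}] only 1 remains possible at r6c5. So r6c5=1.
Step 38. [r4c4∈{8}] r4c4 is down to just 8 ⇒ r4c4=8.
Step 39. [r2c3∈{1}] r2c3 has the single candidate 1 ⇒ r2c3=1.
Step 40. [r2c2∈{8}] only 8 remains possible at r2c2 ⇒ r2c2=8.

Answer: 5 2 9 3 6 7 4 8 1 / 4 8 1 9 2 5 7 3 6 / 7 6 3 4 8 1 9 5 2 / 3 7 5 8 4 6 2 1 9 / 1 4 6 2 5 9 8 7 3 / 2 9 8 7 1 3 5 6 4 / 9 5 4 1 3 8 6 2 7 / 8 1 7 6 9 2 3 4 5 / 6 3 2 5 7 4 1 9 8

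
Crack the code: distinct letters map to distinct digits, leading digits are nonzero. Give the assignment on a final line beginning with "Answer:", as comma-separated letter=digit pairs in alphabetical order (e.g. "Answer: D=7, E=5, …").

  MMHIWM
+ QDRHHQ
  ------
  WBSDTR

Step 1. [col 1: M + Q ≡ R (mod 10)] M=2 is one option consistent with column 1 (M + Q ≡ R (mod 10), carry-in 0) — take it ⇒ M=2.
Step 2. [col 1: M + Q ≡ R (mod 10)] column 1 (M + Q ≡ R (mod 10), carry-in 0) doesn't pin Q yet; pick Q=6 and continue. So Q=6.
Step 3. [col 1: M + Q ≡ R (mod 10)] in column 1 we have M+Q≡R with carry-in 0; given M=2, Q=6 and digits 2,6 already taken and all letters distinct, that pins R to 8 ⇒ R=8.
Step 4. [col 2: W + H ≡ T (mod 10)] several values work for T in column 2 (W + H ≡ T (mod 10), carry-in 0); try T=4 ⇒ T=4.
Step 5. [col 2: W + H ≡ T (mod 10)] several values work for H in column 2 (W + H ≡ T (mod 10), carry-in 0); try H=5 ⇒ H=5.
Step 6. [col 2: W + H ≡ T (mod 10)] column 2: given H=5, T=4, carry-in 0, and digits 2,4,5,6,8 already taken and all letters distinct, W+H≡T (mod 10) forces W=9 ⇒ W=9.
Step 7. [col 3: I + H ≡ D (mod 10)] no forcing yet in column 3 (carry-in 1); D=7 is free and consistent — try it, so D=7.
Step 8. [col 3: I + H ≡ D (mod 10)] column 3: given H=5, D=7, carry-in 1, and digits 2,4,5,6,7,8,9 already taken and all letters distinct, I+H≡D (mod 10) forces I=1 ⇒ I=1.
Step 9. [col 4: H + R ≡ S (mod 10)] column 4 reads H+R+carry(0)=S with H=5, R=8; with digits 1,2,4,5,6,7,8,9 already taken and all letters distinct, the only value for S is 3. So S=3.
Step 10. [col 5: M + D ≡ B (mod 10)] column 5 reads M+D+carry(1)=B with M=2, D=7; with digits 1,2,3,4,5,6,7,8,9 already taken and all letters distinct, the only value for B is 0. So B=0.

Answer: B=0, D=7, H=5, I=1, M=2, Q=6, R=8, S=3, T=4, W=9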